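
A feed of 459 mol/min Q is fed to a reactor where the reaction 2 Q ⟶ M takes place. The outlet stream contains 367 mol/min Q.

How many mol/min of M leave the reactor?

46 mol/min

For Q: n = n₀ − 2ξ → 367 = 459 − 2ξ, giving ξ = 46 mol/min.
Outlet amounts (n = n₀ + ν ξ):
  Q: 459 − 2(46) = 367
  M: 0 + 1(46) = 46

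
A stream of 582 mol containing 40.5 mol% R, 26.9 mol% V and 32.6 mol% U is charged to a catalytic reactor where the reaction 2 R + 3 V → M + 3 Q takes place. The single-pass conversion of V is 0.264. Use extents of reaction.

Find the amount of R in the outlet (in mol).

208 mol

V reacted = 0.264 × 156.6 = 41.33 mol; ν_V = −3, so ξ = 41.33/3 = 13.78 mol.
Outlet amounts (n = n₀ + ν ξ):
  R: 235.7 − 2(13.78) = 208.2
  V: 156.6 − 3(13.78) = 115.2
  M: 0 + 1(13.78) = 13.78
  Q: 0 + 3(13.78) = 41.33
  U: 189.7 (inert)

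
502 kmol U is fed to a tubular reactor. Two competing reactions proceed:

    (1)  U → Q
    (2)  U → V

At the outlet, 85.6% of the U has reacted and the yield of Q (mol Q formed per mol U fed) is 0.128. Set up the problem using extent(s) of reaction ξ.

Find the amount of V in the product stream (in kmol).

365 kmol

Yield of Q: 1ξ₁ / 502 = 0.128 → ξ₁ = 64.26 kmol.
Conversion of U: 1ξ₁ + 1ξ₂ = 0.856 × 502 = 429.7 → ξ₂ = 365.5 kmol.
Outlet amounts (n = n₀ + Σ ν·ξ):
  U: 502 − 1(64.26) − 1(365.5) = 72.29
  Q: 0 + 1(64.26) = 64.26
  V: 0 + 1(365.5) = 365.5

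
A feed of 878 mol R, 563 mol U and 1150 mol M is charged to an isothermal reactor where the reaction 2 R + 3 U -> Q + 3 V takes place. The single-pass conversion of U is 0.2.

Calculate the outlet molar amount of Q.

U reacted = 0.2 × 563 = 112.6 mol; ν_U = −3, so ξ = 112.6/3 = 37.53 mol.
Outlet amounts (n = n₀ + ν ξ):
  R: 878 − 2(37.53) = 802.9
  U: 563 − 3(37.53) = 450.4
  Q: 0 + 1(37.53) = 37.53
  V: 0 + 3(37.53) = 112.6
  M: 1150 (inert)

37.5 mol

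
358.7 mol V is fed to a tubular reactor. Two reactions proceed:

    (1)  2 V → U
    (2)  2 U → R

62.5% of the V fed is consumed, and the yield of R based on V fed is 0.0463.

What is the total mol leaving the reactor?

230 mol

Conversion of V: V consumed = 2ξ₁ = 0.625 × 358.7 → ξ₁ = 112.1 mol.
Yield of R: 1ξ₂ / 358.7 = 0.0463 → ξ₂ = 16.61 mol.
Outlet amounts (n = n₀ + Σ ν·ξ):
  V: 358.7 − 2(112.1) = 134.5
  U: 0 + 1(112.1) − 2(16.61) = 78.88
  R: 0 + 1(16.61) = 16.61
Total out = 134.5 + 78.88 + 16.61 = 230 mol.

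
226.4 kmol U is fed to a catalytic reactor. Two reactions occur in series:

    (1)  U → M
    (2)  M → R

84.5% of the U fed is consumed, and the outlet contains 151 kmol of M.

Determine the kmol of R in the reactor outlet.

Conversion of U: U consumed = 1ξ₁ = 0.845 × 226.4 → ξ₁ = 191.3 kmol.
M balance: n_M = 0 + 1ξ₁ − 1ξ₂ = 151 → ξ₂ = (1·191.3 − 151)/1 = 40.31 kmol.
Outlet amounts (n = n₀ + Σ ν·ξ):
  U: 226.4 − 1(191.3) = 35.09
  M: 0 + 1(191.3) − 1(40.31) = 151
  R: 0 + 1(40.31) = 40.31

40.3 kmol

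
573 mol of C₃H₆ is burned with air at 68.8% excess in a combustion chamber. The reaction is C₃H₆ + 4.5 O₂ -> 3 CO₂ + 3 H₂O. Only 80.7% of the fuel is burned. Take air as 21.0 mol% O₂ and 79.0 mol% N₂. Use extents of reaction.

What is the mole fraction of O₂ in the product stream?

Stoichiometric O₂ = 4.5 × 573 = 2578 mol; O₂ fed = 2578 × 1.688 = 4353 mol.
N₂ fed = 4353 × 79/21 = 16370 mol.
Fuel reacted = 0.807 × 573 → ξ = 462.4 mol.
Outlet (n = n₀ + ν ξ):
  C₃H₆: 573 − 1(462.4) = 110.6
  O₂: 4353 − 4.5(462.4) = 2272
  N₂: 16370 (inert)
  CO₂: 0 + 3(462.4) = 1387
  H₂O: 0 + 3(462.4) = 1387
Total out = 21530 mol; y_O₂ = 2272 / 21530 = 0.1055.

0.106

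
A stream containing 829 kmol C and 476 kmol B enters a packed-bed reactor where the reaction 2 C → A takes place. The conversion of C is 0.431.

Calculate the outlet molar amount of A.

179 kmol

C reacted = 0.431 × 829 = 357.3 kmol; ν_C = −2, so ξ = 357.3/2 = 178.6 kmol.
Outlet amounts (n = n₀ + ν ξ):
  C: 829 − 2(178.6) = 471.7
  A: 0 + 1(178.6) = 178.6
  B: 476 (inert)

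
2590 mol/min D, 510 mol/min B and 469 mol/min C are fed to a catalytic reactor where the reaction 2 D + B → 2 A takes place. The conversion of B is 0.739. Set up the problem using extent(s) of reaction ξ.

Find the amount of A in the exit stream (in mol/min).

754 mol/min

B reacted = 0.739 × 510 = 376.9 mol/min; ν_B = −1, so ξ = 376.9/1 = 376.9 mol/min.
Outlet amounts (n = n₀ + ν ξ):
  D: 2590 − 2(376.9) = 1836
  B: 510 − 1(376.9) = 133.1
  A: 0 + 2(376.9) = 753.8
  C: 469 (inert)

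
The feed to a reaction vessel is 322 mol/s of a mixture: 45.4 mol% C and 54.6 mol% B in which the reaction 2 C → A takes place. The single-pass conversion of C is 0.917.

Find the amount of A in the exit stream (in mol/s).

C reacted = 0.917 × 146.2 = 134.1 mol/s; ν_C = −2, so ξ = 134.1/2 = 67.03 mol/s.
Outlet amounts (n = n₀ + ν ξ):
  C: 146.2 − 2(67.03) = 12.13
  A: 0 + 1(67.03) = 67.03
  B: 175.8 (inert)

67 mol/s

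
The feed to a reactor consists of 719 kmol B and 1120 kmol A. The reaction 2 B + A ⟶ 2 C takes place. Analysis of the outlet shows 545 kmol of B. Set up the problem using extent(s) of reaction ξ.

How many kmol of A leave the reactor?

1030 kmol

For B: n = n₀ − 2ξ → 545 = 719 − 2ξ, giving ξ = 87 kmol.
Outlet amounts (n = n₀ + ν ξ):
  B: 719 − 2(87) = 545
  A: 1120 − 1(87) = 1033
  C: 0 + 2(87) = 174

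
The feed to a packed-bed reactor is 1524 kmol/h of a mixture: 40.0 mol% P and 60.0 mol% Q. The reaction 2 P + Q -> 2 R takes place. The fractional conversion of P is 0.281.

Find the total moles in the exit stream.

1440 kmol/h

P reacted = 0.281 × 609.6 = 171.3 kmol/h; ν_P = −2, so ξ = 171.3/2 = 85.65 kmol/h.
Outlet amounts (n = n₀ + ν ξ):
  P: 609.6 − 2(85.65) = 438.3
  Q: 914.4 − 1(85.65) = 828.8
  R: 0 + 2(85.65) = 171.3
Total out = 438.3 + 828.8 + 171.3 = 1438 kmol/h.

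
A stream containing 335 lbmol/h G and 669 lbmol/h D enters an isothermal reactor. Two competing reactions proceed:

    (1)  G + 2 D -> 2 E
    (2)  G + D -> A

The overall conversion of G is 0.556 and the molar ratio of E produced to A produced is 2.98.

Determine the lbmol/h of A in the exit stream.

74.8 lbmol/h

Conversion of G: G consumed = 0.556 × 335 = 186.3 lbmol/h = 1ξ₁ + 1ξ₂.
Selectivity: 2ξ₁ / (1ξ₂) = 2.98 → ξ₁ = 1.49 ξ₂.
Substitute: (1·1.49 + 1) ξ₂ = 186.3 → ξ₂ = 74.8 lbmol/h, ξ₁ = 111.5 lbmol/h.
Outlet amounts (n = n₀ + Σ ν·ξ):
  G: 335 − 1(111.5) − 1(74.8) = 148.7
  D: 669 − 2(111.5) − 1(74.8) = 371.3
  E: 0 + 2(111.5) = 222.9
  A: 0 + 1(74.8) = 74.8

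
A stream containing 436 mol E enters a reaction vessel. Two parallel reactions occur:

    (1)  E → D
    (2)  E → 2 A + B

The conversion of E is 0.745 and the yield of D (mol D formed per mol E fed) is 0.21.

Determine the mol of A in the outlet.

Yield of D: 1ξ₁ / 436 = 0.21 → ξ₁ = 91.56 mol.
Conversion of E: 1ξ₁ + 1ξ₂ = 0.745 × 436 = 324.8 → ξ₂ = 233.3 mol.
Outlet amounts (n = n₀ + Σ ν·ξ):
  E: 436 − 1(91.56) − 1(233.3) = 111.2
  D: 0 + 1(91.56) = 91.56
  A: 0 + 2(233.3) = 466.5
  B: 0 + 1(233.3) = 233.3

467 mol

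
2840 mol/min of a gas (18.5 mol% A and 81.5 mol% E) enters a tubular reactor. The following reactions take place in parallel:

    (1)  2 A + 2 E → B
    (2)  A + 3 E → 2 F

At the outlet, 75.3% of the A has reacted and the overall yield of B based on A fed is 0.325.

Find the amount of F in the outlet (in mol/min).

108 mol/min

Yield of B: 1ξ₁ / 525.4 = 0.325 → ξ₁ = 170.8 mol/min.
Conversion of A: 2ξ₁ + 1ξ₂ = 0.753 × 525.4 = 395.6 → ξ₂ = 54.12 mol/min.
Outlet amounts (n = n₀ + Σ ν·ξ):
  A: 525.4 − 2(170.8) − 1(54.12) = 129.8
  E: 2315 − 2(170.8) − 3(54.12) = 1811
  B: 0 + 1(170.8) = 170.8
  F: 0 + 2(54.12) = 108.2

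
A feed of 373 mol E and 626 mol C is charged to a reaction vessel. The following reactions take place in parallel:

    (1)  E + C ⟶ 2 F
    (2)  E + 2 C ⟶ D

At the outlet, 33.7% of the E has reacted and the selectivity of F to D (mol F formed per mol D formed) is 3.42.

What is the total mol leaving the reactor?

906 mol

Conversion of E: E consumed = 0.337 × 373 = 125.7 mol = 1ξ₁ + 1ξ₂.
Selectivity: 2ξ₁ / (1ξ₂) = 3.42 → ξ₁ = 1.71 ξ₂.
Substitute: (1·1.71 + 1) ξ₂ = 125.7 → ξ₂ = 46.38 mol, ξ₁ = 79.32 mol.
Outlet amounts (n = n₀ + Σ ν·ξ):
  E: 373 − 1(79.32) − 1(46.38) = 247.3
  C: 626 − 1(79.32) − 2(46.38) = 453.9
  F: 0 + 2(79.32) = 158.6
  D: 0 + 1(46.38) = 46.38
Total out = 247.3 + 453.9 + 158.6 + 46.38 = 906.2 mol.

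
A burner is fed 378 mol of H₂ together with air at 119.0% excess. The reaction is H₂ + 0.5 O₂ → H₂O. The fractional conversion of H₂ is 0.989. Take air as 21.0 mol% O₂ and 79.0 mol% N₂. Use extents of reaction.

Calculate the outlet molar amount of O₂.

Stoichiometric O₂ = 0.5 × 378 = 189 mol; O₂ fed = 189 × 2.190 = 413.9 mol.
N₂ fed = 413.9 × 79/21 = 1557 mol.
Fuel reacted = 0.989 × 378 → ξ = 373.8 mol.
Outlet (n = n₀ + ν ξ):
  H₂: 378 − 1(373.8) = 4.158
  O₂: 413.9 − 0.5(373.8) = 227
  N₂: 1557 (inert)
  H₂O: 0 + 1(373.8) = 373.8

227 mol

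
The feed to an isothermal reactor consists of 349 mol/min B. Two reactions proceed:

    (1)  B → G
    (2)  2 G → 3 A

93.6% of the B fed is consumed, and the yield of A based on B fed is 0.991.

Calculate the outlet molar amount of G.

96.1 mol/min

Conversion of B: B consumed = 1ξ₁ = 0.936 × 349 → ξ₁ = 326.7 mol/min.
Yield of A: 3ξ₂ / 349 = 0.991 → ξ₂ = 115.3 mol/min.
Outlet amounts (n = n₀ + Σ ν·ξ):
  B: 349 − 1(326.7) = 22.34
  G: 0 + 1(326.7) − 2(115.3) = 96.09
  A: 0 + 3(115.3) = 345.9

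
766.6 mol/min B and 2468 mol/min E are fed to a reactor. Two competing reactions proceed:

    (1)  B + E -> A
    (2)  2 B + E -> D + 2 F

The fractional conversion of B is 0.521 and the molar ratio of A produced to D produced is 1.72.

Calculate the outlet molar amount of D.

Conversion of B: B consumed = 0.521 × 766.6 = 399.4 mol/min = 1ξ₁ + 2ξ₂.
Selectivity: 1ξ₁ / (1ξ₂) = 1.72 → ξ₁ = 1.72 ξ₂.
Substitute: (1·1.72 + 2) ξ₂ = 399.4 → ξ₂ = 107.4 mol/min, ξ₁ = 184.7 mol/min.
Outlet amounts (n = n₀ + Σ ν·ξ):
  B: 766.6 − 1(184.7) − 2(107.4) = 367.2
  E: 2468 − 1(184.7) − 1(107.4) = 2176
  A: 0 + 1(184.7) = 184.7
  D: 0 + 1(107.4) = 107.4
  F: 0 + 2(107.4) = 214.7

107 mol/min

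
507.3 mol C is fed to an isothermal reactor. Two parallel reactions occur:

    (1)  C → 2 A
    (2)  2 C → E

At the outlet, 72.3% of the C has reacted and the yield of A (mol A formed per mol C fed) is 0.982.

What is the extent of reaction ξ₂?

ξ₂ = 58.8 mol

Yield of A: 2ξ₁ / 507.3 = 0.982 → ξ₁ = 249.1 mol.
Conversion of C: 1ξ₁ + 2ξ₂ = 0.723 × 507.3 = 366.8 → ξ₂ = 58.85 mol.
Outlet amounts (n = n₀ + Σ ν·ξ):
  C: 507.3 − 1(249.1) − 2(58.85) = 140.5
  A: 0 + 2(249.1) = 498.2
  E: 0 + 1(58.85) = 58.85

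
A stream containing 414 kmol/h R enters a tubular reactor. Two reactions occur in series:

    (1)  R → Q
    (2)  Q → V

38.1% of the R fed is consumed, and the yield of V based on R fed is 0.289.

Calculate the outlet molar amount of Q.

38.1 kmol/h

Conversion of R: R consumed = 1ξ₁ = 0.381 × 414 → ξ₁ = 157.7 kmol/h.
Yield of V: 1ξ₂ / 414 = 0.289 → ξ₂ = 119.6 kmol/h.
Outlet amounts (n = n₀ + Σ ν·ξ):
  R: 414 − 1(157.7) = 256.3
  Q: 0 + 1(157.7) − 1(119.6) = 38.09
  V: 0 + 1(119.6) = 119.6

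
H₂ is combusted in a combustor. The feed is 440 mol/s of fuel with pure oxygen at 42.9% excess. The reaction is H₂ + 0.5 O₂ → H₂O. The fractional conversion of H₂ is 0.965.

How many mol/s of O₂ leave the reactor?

Stoichiometric O₂ = 0.5 × 440 = 220 mol/s; O₂ fed = 220 × 1.429 = 314.4 mol/s.
Fuel reacted = 0.965 × 440 → ξ = 424.6 mol/s.
Outlet (n = n₀ + ν ξ):
  H₂: 440 − 1(424.6) = 15.4
  O₂: 314.4 − 0.5(424.6) = 102.1
  H₂O: 0 + 1(424.6) = 424.6

102 mol/s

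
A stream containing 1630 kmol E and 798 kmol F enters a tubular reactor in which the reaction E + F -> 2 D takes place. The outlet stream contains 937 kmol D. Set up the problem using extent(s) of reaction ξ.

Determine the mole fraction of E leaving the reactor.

For D: n = n₀ + 2ξ → 937 = 0 + 2ξ, giving ξ = 468.5 kmol.
Outlet amounts (n = n₀ + ν ξ):
  E: 1630 − 1(468.5) = 1162
  F: 798 − 1(468.5) = 329.5
  D: 0 + 2(468.5) = 937
Total out = 2428 kmol; y_E = 1162 / 2428 = 0.4784.

0.478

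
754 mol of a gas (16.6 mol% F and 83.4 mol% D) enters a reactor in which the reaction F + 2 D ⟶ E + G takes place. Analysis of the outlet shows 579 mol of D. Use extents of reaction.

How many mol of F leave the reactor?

For D: n = n₀ − 2ξ → 579 = 628.8 − 2ξ, giving ξ = 24.92 mol.
Outlet amounts (n = n₀ + ν ξ):
  F: 125.2 − 1(24.92) = 100.2
  D: 628.8 − 2(24.92) = 579
  E: 0 + 1(24.92) = 24.92
  G: 0 + 1(24.92) = 24.92

100 mol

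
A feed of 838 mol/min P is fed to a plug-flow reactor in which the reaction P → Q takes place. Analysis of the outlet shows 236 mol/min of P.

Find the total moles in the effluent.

838 mol/min

For P: n = n₀ − 1ξ → 236 = 838 − 1ξ, giving ξ = 602 mol/min.
Outlet amounts (n = n₀ + ν ξ):
  P: 838 − 1(602) = 236
  Q: 0 + 1(602) = 602
Total out = 236 + 602 = 838 mol/min.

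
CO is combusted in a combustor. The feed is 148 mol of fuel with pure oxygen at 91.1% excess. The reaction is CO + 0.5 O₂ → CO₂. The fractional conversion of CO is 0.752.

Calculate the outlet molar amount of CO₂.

111 mol

Stoichiometric O₂ = 0.5 × 148 = 74 mol; O₂ fed = 74 × 1.911 = 141.4 mol.
Fuel reacted = 0.752 × 148 → ξ = 111.3 mol.
Outlet (n = n₀ + ν ξ):
  CO: 148 − 1(111.3) = 36.7
  O₂: 141.4 − 0.5(111.3) = 85.77
  CO₂: 0 + 1(111.3) = 111.3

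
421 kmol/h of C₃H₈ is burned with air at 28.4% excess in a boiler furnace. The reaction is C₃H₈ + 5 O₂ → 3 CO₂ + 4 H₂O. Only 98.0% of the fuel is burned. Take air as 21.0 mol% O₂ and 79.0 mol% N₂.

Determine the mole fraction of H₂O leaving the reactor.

0.12

Stoichiometric O₂ = 5 × 421 = 2105 kmol/h; O₂ fed = 2105 × 1.284 = 2703 kmol/h.
N₂ fed = 2703 × 79/21 = 10170 kmol/h.
Fuel reacted = 0.98 × 421 → ξ = 412.6 kmol/h.
Outlet (n = n₀ + ν ξ):
  C₃H₈: 421 − 1(412.6) = 8.42
  O₂: 2703 − 5(412.6) = 639.9
  N₂: 10170 (inert)
  CO₂: 0 + 3(412.6) = 1238
  H₂O: 0 + 4(412.6) = 1650
Total out = 13700 kmol/h; y_H₂O = 1650 / 13700 = 0.1204.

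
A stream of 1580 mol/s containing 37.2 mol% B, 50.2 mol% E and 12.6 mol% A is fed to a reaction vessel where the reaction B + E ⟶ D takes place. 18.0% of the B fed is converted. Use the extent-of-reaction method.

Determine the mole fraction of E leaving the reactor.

0.466

B reacted = 0.18 × 587.8 = 105.8 mol/s; ν_B = −1, so ξ = 105.8/1 = 105.8 mol/s.
Outlet amounts (n = n₀ + ν ξ):
  B: 587.8 − 1(105.8) = 482
  E: 793.2 − 1(105.8) = 687.4
  D: 0 + 1(105.8) = 105.8
  A: 199.1 (inert)
Total out = 1474 mol/s; y_E = 687.4 / 1474 = 0.4663.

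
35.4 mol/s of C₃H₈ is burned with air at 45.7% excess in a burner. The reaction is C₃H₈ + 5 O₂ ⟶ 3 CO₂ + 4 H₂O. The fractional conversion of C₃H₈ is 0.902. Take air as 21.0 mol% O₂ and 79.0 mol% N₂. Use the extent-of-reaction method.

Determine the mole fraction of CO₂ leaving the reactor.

0.0739

Stoichiometric O₂ = 5 × 35.4 = 177 mol/s; O₂ fed = 177 × 1.457 = 257.9 mol/s.
N₂ fed = 257.9 × 79/21 = 970.2 mol/s.
Fuel reacted = 0.902 × 35.4 → ξ = 31.93 mol/s.
Outlet (n = n₀ + ν ξ):
  C₃H₈: 35.4 − 1(31.93) = 3.469
  O₂: 257.9 − 5(31.93) = 98.24
  N₂: 970.2 (inert)
  CO₂: 0 + 3(31.93) = 95.79
  H₂O: 0 + 4(31.93) = 127.7
Total out = 1295 mol/s; y_CO₂ = 95.79 / 1295 = 0.07395.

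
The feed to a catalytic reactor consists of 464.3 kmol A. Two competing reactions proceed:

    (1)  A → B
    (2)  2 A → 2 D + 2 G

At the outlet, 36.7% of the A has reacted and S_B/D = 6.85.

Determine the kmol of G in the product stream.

21.7 kmol

Conversion of A: A consumed = 0.367 × 464.3 = 170.4 kmol = 1ξ₁ + 2ξ₂.
Selectivity: 1ξ₁ / (2ξ₂) = 6.85 → ξ₁ = 13.7 ξ₂.
Substitute: (1·13.7 + 2) ξ₂ = 170.4 → ξ₂ = 10.85 kmol, ξ₁ = 148.7 kmol.
Outlet amounts (n = n₀ + Σ ν·ξ):
  A: 464.3 − 1(148.7) − 2(10.85) = 293.9
  B: 0 + 1(148.7) = 148.7
  D: 0 + 2(10.85) = 21.71
  G: 0 + 2(10.85) = 21.71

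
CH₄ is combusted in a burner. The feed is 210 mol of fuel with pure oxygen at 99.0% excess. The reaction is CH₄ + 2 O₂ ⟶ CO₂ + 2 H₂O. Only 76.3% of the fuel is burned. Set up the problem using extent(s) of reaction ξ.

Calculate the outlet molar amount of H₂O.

Stoichiometric O₂ = 2 × 210 = 420 mol; O₂ fed = 420 × 1.990 = 835.8 mol.
Fuel reacted = 0.763 × 210 → ξ = 160.2 mol.
Outlet (n = n₀ + ν ξ):
  CH₄: 210 − 1(160.2) = 49.77
  O₂: 835.8 − 2(160.2) = 515.3
  CO₂: 0 + 1(160.2) = 160.2
  H₂O: 0 + 2(160.2) = 320.5

320 mol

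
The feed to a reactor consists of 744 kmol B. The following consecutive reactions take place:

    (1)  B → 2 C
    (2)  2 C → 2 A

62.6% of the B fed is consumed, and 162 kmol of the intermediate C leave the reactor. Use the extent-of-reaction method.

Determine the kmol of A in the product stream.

Conversion of B: B consumed = 1ξ₁ = 0.626 × 744 → ξ₁ = 465.7 kmol.
C balance: n_C = 0 + 2ξ₁ − 2ξ₂ = 162 → ξ₂ = (2·465.7 − 162)/2 = 384.7 kmol.
Outlet amounts (n = n₀ + Σ ν·ξ):
  B: 744 − 1(465.7) = 278.3
  C: 0 + 2(465.7) − 2(384.7) = 162
  A: 0 + 2(384.7) = 769.5

769 kmol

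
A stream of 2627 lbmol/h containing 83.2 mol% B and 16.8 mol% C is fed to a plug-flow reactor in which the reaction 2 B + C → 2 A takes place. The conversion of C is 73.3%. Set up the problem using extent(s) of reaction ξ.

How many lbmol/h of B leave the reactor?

C reacted = 0.733 × 441.3 = 323.5 lbmol/h; ν_C = −1, so ξ = 323.5/1 = 323.5 lbmol/h.
Outlet amounts (n = n₀ + ν ξ):
  B: 2186 − 2(323.5) = 1539
  C: 441.3 − 1(323.5) = 117.8
  A: 0 + 2(323.5) = 647

1540 lbmol/h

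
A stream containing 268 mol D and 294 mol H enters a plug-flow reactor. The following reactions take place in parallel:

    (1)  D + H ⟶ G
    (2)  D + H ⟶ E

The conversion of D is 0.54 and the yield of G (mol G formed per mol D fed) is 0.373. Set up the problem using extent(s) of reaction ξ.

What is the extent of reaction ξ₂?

Yield of G: 1ξ₁ / 268 = 0.373 → ξ₁ = 99.96 mol.
Conversion of D: 1ξ₁ + 1ξ₂ = 0.54 × 268 = 144.7 → ξ₂ = 44.76 mol.
Outlet amounts (n = n₀ + Σ ν·ξ):
  D: 268 − 1(99.96) − 1(44.76) = 123.3
  H: 294 − 1(99.96) − 1(44.76) = 149.3
  G: 0 + 1(99.96) = 99.96
  E: 0 + 1(44.76) = 44.76

ξ₂ = 44.8 mol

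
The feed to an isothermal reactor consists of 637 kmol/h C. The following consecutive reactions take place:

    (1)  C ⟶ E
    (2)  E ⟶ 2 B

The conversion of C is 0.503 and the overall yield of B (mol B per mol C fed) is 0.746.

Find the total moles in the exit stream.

Conversion of C: C consumed = 1ξ₁ = 0.503 × 637 → ξ₁ = 320.4 kmol/h.
Yield of B: 2ξ₂ / 637 = 0.746 → ξ₂ = 237.6 kmol/h.
Outlet amounts (n = n₀ + Σ ν·ξ):
  C: 637 − 1(320.4) = 316.6
  E: 0 + 1(320.4) − 1(237.6) = 82.81
  B: 0 + 2(237.6) = 475.2
Total out = 316.6 + 82.81 + 475.2 = 874.6 kmol/h.

875 kmol/h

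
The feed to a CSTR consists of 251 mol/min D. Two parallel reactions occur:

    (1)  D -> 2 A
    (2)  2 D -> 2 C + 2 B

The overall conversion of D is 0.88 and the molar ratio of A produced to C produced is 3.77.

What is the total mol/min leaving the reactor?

Conversion of D: D consumed = 0.88 × 251 = 220.9 mol/min = 1ξ₁ + 2ξ₂.
Selectivity: 2ξ₁ / (2ξ₂) = 3.77 → ξ₁ = 3.77 ξ₂.
Substitute: (1·3.77 + 2) ξ₂ = 220.9 → ξ₂ = 38.28 mol/min, ξ₁ = 144.3 mol/min.
Outlet amounts (n = n₀ + Σ ν·ξ):
  D: 251 − 1(144.3) − 2(38.28) = 30.12
  A: 0 + 2(144.3) = 288.6
  C: 0 + 2(38.28) = 76.56
  B: 0 + 2(38.28) = 76.56
Total out = 30.12 + 288.6 + 76.56 + 76.56 = 471.9 mol/min.

472 mol/min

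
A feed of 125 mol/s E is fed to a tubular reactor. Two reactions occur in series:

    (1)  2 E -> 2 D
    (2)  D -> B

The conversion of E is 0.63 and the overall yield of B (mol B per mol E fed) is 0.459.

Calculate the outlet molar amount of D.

Conversion of E: E consumed = 2ξ₁ = 0.63 × 125 → ξ₁ = 39.38 mol/s.
Yield of B: 1ξ₂ / 125 = 0.459 → ξ₂ = 57.38 mol/s.
Outlet amounts (n = n₀ + Σ ν·ξ):
  E: 125 − 2(39.38) = 46.25
  D: 0 + 2(39.38) − 1(57.38) = 21.38
  B: 0 + 1(57.38) = 57.38

21.4 mol/s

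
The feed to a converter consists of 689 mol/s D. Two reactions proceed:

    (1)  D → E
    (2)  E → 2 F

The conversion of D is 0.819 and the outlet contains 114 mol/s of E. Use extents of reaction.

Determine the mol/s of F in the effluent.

Conversion of D: D consumed = 1ξ₁ = 0.819 × 689 → ξ₁ = 564.3 mol/s.
E balance: n_E = 0 + 1ξ₁ − 1ξ₂ = 114 → ξ₂ = (1·564.3 − 114)/1 = 450.3 mol/s.
Outlet amounts (n = n₀ + Σ ν·ξ):
  D: 689 − 1(564.3) = 124.7
  E: 0 + 1(564.3) − 1(450.3) = 114
  F: 0 + 2(450.3) = 900.6

901 mol/s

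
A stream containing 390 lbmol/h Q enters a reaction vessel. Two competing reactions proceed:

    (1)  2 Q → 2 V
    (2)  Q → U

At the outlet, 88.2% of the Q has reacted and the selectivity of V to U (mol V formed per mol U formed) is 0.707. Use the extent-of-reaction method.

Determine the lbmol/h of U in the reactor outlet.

Conversion of Q: Q consumed = 0.882 × 390 = 344 lbmol/h = 2ξ₁ + 1ξ₂.
Selectivity: 2ξ₁ / (1ξ₂) = 0.707 → ξ₁ = 0.3535 ξ₂.
Substitute: (2·0.3535 + 1) ξ₂ = 344 → ξ₂ = 201.5 lbmol/h, ξ₁ = 71.23 lbmol/h.
Outlet amounts (n = n₀ + Σ ν·ξ):
  Q: 390 − 2(71.23) − 1(201.5) = 46.02
  V: 0 + 2(71.23) = 142.5
  U: 0 + 1(201.5) = 201.5

202 lbmol/h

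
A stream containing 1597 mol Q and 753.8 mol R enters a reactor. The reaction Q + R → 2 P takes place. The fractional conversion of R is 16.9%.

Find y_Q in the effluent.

R reacted = 0.169 × 753.8 = 127.4 mol; ν_R = −1, so ξ = 127.4/1 = 127.4 mol.
Outlet amounts (n = n₀ + ν ξ):
  Q: 1597 − 1(127.4) = 1470
  R: 753.8 − 1(127.4) = 626.4
  P: 0 + 2(127.4) = 254.8
Total out = 2351 mol; y_Q = 1470 / 2351 = 0.6252.

0.625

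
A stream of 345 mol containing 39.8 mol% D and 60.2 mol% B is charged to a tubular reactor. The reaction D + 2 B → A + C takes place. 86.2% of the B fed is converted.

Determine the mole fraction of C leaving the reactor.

0.35

B reacted = 0.862 × 207.7 = 179 mol; ν_B = −2, so ξ = 179/2 = 89.51 mol.
Outlet amounts (n = n₀ + ν ξ):
  D: 137.3 − 1(89.51) = 47.8
  B: 207.7 − 2(89.51) = 28.66
  A: 0 + 1(89.51) = 89.51
  C: 0 + 1(89.51) = 89.51
Total out = 255.5 mol; y_C = 89.51 / 255.5 = 0.3504.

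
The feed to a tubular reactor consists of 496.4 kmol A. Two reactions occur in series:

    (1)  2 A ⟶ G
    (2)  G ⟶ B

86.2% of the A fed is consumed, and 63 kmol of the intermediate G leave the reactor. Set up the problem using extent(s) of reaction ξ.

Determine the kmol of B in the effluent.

151 kmol

Conversion of A: A consumed = 2ξ₁ = 0.862 × 496.4 → ξ₁ = 213.9 kmol.
G balance: n_G = 0 + 1ξ₁ − 1ξ₂ = 63 → ξ₂ = (1·213.9 − 63)/1 = 150.9 kmol.
Outlet amounts (n = n₀ + Σ ν·ξ):
  A: 496.4 − 2(213.9) = 68.5
  G: 0 + 1(213.9) − 1(150.9) = 63
  B: 0 + 1(150.9) = 150.9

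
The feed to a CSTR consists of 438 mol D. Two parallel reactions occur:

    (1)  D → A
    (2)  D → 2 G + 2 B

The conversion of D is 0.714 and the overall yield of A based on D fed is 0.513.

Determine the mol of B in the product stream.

176 mol

Yield of A: 1ξ₁ / 438 = 0.513 → ξ₁ = 224.7 mol.
Conversion of D: 1ξ₁ + 1ξ₂ = 0.714 × 438 = 312.7 → ξ₂ = 88.04 mol.
Outlet amounts (n = n₀ + Σ ν·ξ):
  D: 438 − 1(224.7) − 1(88.04) = 125.3
  A: 0 + 1(224.7) = 224.7
  G: 0 + 2(88.04) = 176.1
  B: 0 + 2(88.04) = 176.1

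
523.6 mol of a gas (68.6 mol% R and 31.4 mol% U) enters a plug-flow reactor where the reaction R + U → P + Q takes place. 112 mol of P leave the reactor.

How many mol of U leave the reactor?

52.4 mol

For P: n = n₀ + 1ξ → 112 = 0 + 1ξ, giving ξ = 112 mol.
Outlet amounts (n = n₀ + ν ξ):
  R: 359.2 − 1(112) = 247.2
  U: 164.4 − 1(112) = 52.41
  P: 0 + 1(112) = 112
  Q: 0 + 1(112) = 112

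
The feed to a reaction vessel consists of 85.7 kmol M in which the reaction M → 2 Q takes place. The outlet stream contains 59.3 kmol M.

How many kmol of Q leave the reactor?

52.8 kmol

For M: n = n₀ − 1ξ → 59.3 = 85.7 − 1ξ, giving ξ = 26.4 kmol.
Outlet amounts (n = n₀ + ν ξ):
  M: 85.7 − 1(26.4) = 59.3
  Q: 0 + 2(26.4) = 52.8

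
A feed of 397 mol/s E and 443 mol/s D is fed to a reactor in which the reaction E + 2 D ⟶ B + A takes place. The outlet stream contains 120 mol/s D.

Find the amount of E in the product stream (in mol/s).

For D: n = n₀ − 2ξ → 120 = 443 − 2ξ, giving ξ = 161.5 mol/s.
Outlet amounts (n = n₀ + ν ξ):
  E: 397 − 1(161.5) = 235.5
  D: 443 − 2(161.5) = 120
  B: 0 + 1(161.5) = 161.5
  A: 0 + 1(161.5) = 161.5

236 mol/s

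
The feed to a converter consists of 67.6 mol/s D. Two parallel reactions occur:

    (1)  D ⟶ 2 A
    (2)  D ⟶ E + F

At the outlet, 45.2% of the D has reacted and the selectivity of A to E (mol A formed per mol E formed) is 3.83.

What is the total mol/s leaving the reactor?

98.2 mol/s

Conversion of D: D consumed = 0.452 × 67.6 = 30.56 mol/s = 1ξ₁ + 1ξ₂.
Selectivity: 2ξ₁ / (1ξ₂) = 3.83 → ξ₁ = 1.915 ξ₂.
Substitute: (1·1.915 + 1) ξ₂ = 30.56 → ξ₂ = 10.48 mol/s, ξ₁ = 20.07 mol/s.
Outlet amounts (n = n₀ + Σ ν·ξ):
  D: 67.6 − 1(20.07) − 1(10.48) = 37.04
  A: 0 + 2(20.07) = 40.15
  E: 0 + 1(10.48) = 10.48
  F: 0 + 1(10.48) = 10.48
Total out = 37.04 + 40.15 + 10.48 + 10.48 = 98.16 mol/s.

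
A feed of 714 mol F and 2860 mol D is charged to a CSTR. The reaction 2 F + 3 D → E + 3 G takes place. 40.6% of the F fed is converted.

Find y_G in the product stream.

F reacted = 0.406 × 714 = 289.9 mol; ν_F = −2, so ξ = 289.9/2 = 144.9 mol.
Outlet amounts (n = n₀ + ν ξ):
  F: 714 − 2(144.9) = 424.1
  D: 2860 − 3(144.9) = 2425
  E: 0 + 1(144.9) = 144.9
  G: 0 + 3(144.9) = 434.8
Total out = 3429 mol; y_G = 434.8 / 3429 = 0.1268.

0.127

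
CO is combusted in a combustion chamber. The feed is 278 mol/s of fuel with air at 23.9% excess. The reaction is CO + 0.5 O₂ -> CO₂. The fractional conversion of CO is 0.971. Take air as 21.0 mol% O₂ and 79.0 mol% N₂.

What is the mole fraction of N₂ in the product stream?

Stoichiometric O₂ = 0.5 × 278 = 139 mol/s; O₂ fed = 139 × 1.239 = 172.2 mol/s.
N₂ fed = 172.2 × 79/21 = 647.9 mol/s.
Fuel reacted = 0.971 × 278 → ξ = 269.9 mol/s.
Outlet (n = n₀ + ν ξ):
  CO: 278 − 1(269.9) = 8.062
  O₂: 172.2 − 0.5(269.9) = 37.25
  N₂: 647.9 (inert)
  CO₂: 0 + 1(269.9) = 269.9
Total out = 963.1 mol/s; y_N₂ = 647.9 / 963.1 = 0.6727.

0.673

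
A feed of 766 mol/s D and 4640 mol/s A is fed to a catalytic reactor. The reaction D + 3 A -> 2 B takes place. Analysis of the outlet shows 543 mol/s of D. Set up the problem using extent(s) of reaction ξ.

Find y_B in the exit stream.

0.0899

For D: n = n₀ − 1ξ → 543 = 766 − 1ξ, giving ξ = 223 mol/s.
Outlet amounts (n = n₀ + ν ξ):
  D: 766 − 1(223) = 543
  A: 4640 − 3(223) = 3971
  B: 0 + 2(223) = 446
Total out = 4960 mol/s; y_B = 446 / 4960 = 0.08992.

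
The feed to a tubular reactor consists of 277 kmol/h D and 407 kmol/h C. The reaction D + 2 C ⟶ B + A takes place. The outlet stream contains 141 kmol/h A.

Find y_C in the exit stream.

0.23

For A: n = n₀ + 1ξ → 141 = 0 + 1ξ, giving ξ = 141 kmol/h.
Outlet amounts (n = n₀ + ν ξ):
  D: 277 − 1(141) = 136
  C: 407 − 2(141) = 125
  B: 0 + 1(141) = 141
  A: 0 + 1(141) = 141
Total out = 543 kmol/h; y_C = 125 / 543 = 0.2302.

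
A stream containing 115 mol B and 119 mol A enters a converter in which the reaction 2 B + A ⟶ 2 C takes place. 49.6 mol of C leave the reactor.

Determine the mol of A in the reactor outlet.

94.2 mol

For C: n = n₀ + 2ξ → 49.6 = 0 + 2ξ, giving ξ = 24.8 mol.
Outlet amounts (n = n₀ + ν ξ):
  B: 115 − 2(24.8) = 65.4
  A: 119 − 1(24.8) = 94.2
  C: 0 + 2(24.8) = 49.6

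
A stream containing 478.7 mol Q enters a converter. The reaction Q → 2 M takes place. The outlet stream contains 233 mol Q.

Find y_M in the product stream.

For Q: n = n₀ − 1ξ → 233 = 478.7 − 1ξ, giving ξ = 245.7 mol.
Outlet amounts (n = n₀ + ν ξ):
  Q: 478.7 − 1(245.7) = 233
  M: 0 + 2(245.7) = 491.4
Total out = 724.4 mol; y_M = 491.4 / 724.4 = 0.6784.

0.678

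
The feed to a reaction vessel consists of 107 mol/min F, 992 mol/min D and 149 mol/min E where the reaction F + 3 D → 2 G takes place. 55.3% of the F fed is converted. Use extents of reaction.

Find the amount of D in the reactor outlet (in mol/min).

F reacted = 0.553 × 107 = 59.17 mol/min; ν_F = −1, so ξ = 59.17/1 = 59.17 mol/min.
Outlet amounts (n = n₀ + ν ξ):
  F: 107 − 1(59.17) = 47.83
  D: 992 − 3(59.17) = 814.5
  G: 0 + 2(59.17) = 118.3
  E: 149 (inert)

814 mol/min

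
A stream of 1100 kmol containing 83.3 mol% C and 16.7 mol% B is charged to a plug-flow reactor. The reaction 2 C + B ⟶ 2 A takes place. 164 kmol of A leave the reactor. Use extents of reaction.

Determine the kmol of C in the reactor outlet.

For A: n = n₀ + 2ξ → 164 = 0 + 2ξ, giving ξ = 82 kmol.
Outlet amounts (n = n₀ + ν ξ):
  C: 916.3 − 2(82) = 752.3
  B: 183.7 − 1(82) = 101.7
  A: 0 + 2(82) = 164

752 kmol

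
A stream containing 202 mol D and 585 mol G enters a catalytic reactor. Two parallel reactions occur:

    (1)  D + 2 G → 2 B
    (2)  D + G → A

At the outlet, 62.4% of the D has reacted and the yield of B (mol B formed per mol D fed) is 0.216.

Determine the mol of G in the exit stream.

Yield of B: 2ξ₁ / 202 = 0.216 → ξ₁ = 21.82 mol.
Conversion of D: 1ξ₁ + 1ξ₂ = 0.624 × 202 = 126 → ξ₂ = 104.2 mol.
Outlet amounts (n = n₀ + Σ ν·ξ):
  D: 202 − 1(21.82) − 1(104.2) = 75.95
  G: 585 − 2(21.82) − 1(104.2) = 437.1
  B: 0 + 2(21.82) = 43.63
  A: 0 + 1(104.2) = 104.2

437 mol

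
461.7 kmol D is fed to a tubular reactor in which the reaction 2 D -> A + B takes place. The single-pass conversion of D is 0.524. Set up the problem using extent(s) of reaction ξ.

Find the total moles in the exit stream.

D reacted = 0.524 × 461.7 = 241.9 kmol; ν_D = −2, so ξ = 241.9/2 = 121 kmol.
Outlet amounts (n = n₀ + ν ξ):
  D: 461.7 − 2(121) = 219.8
  A: 0 + 1(121) = 121
  B: 0 + 1(121) = 121
Total out = 219.8 + 121 + 121 = 461.7 kmol.

462 kmol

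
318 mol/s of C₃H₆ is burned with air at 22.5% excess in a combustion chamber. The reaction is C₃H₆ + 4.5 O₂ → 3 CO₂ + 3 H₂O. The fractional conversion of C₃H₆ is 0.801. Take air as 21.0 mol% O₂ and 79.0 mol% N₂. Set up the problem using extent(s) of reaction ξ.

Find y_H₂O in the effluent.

0.0869

Stoichiometric O₂ = 4.5 × 318 = 1431 mol/s; O₂ fed = 1431 × 1.225 = 1753 mol/s.
N₂ fed = 1753 × 79/21 = 6595 mol/s.
Fuel reacted = 0.801 × 318 → ξ = 254.7 mol/s.
Outlet (n = n₀ + ν ξ):
  C₃H₆: 318 − 1(254.7) = 63.28
  O₂: 1753 − 4.5(254.7) = 606.7
  N₂: 6595 (inert)
  CO₂: 0 + 3(254.7) = 764.2
  H₂O: 0 + 3(254.7) = 764.2
Total out = 8793 mol/s; y_H₂O = 764.2 / 8793 = 0.08691.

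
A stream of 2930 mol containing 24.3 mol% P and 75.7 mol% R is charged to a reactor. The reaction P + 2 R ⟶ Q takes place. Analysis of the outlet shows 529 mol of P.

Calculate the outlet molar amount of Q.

183 mol

For P: n = n₀ − 1ξ → 529 = 712 − 1ξ, giving ξ = 183 mol.
Outlet amounts (n = n₀ + ν ξ):
  P: 712 − 1(183) = 529
  R: 2218 − 2(183) = 1852
  Q: 0 + 1(183) = 183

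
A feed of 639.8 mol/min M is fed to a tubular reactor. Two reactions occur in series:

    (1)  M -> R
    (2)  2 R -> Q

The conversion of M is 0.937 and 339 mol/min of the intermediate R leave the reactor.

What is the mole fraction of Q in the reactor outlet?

0.256

Conversion of M: M consumed = 1ξ₁ = 0.937 × 639.8 → ξ₁ = 599.5 mol/min.
R balance: n_R = 0 + 1ξ₁ − 2ξ₂ = 339 → ξ₂ = (1·599.5 − 339)/2 = 130.2 mol/min.
Outlet amounts (n = n₀ + Σ ν·ξ):
  M: 639.8 − 1(599.5) = 40.31
  R: 0 + 1(599.5) − 2(130.2) = 339
  Q: 0 + 1(130.2) = 130.2
Total out = 509.6 mol/min; y_Q = 130.2 / 509.6 = 0.2556.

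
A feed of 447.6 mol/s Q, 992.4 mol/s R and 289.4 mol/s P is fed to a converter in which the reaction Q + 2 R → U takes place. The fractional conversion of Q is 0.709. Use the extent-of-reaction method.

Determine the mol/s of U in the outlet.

Q reacted = 0.709 × 447.6 = 317.3 mol/s; ν_Q = −1, so ξ = 317.3/1 = 317.3 mol/s.
Outlet amounts (n = n₀ + ν ξ):
  Q: 447.6 − 1(317.3) = 130.3
  R: 992.4 − 2(317.3) = 357.7
  U: 0 + 1(317.3) = 317.3
  P: 289.4 (inert)

317 mol/s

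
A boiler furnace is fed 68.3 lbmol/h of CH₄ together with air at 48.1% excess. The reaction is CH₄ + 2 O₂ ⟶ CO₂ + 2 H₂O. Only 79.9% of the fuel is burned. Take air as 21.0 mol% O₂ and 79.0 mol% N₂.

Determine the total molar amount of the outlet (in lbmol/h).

1030 lbmol/h

Stoichiometric O₂ = 2 × 68.3 = 136.6 lbmol/h; O₂ fed = 136.6 × 1.481 = 202.3 lbmol/h.
N₂ fed = 202.3 × 79/21 = 761.1 lbmol/h.
Fuel reacted = 0.799 × 68.3 → ξ = 54.57 lbmol/h.
Outlet (n = n₀ + ν ξ):
  CH₄: 68.3 − 1(54.57) = 13.73
  O₂: 202.3 − 2(54.57) = 93.16
  N₂: 761.1 (inert)
  CO₂: 0 + 1(54.57) = 54.57
  H₂O: 0 + 2(54.57) = 109.1
Total out = 13.73 + 93.16 + 761.1 + 54.57 + 109.1 = 1032 lbmol/h.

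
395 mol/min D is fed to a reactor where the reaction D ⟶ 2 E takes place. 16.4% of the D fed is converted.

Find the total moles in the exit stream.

D reacted = 0.164 × 395 = 64.78 mol/min; ν_D = −1, so ξ = 64.78/1 = 64.78 mol/min.
Outlet amounts (n = n₀ + ν ξ):
  D: 395 − 1(64.78) = 330.2
  E: 0 + 2(64.78) = 129.6
Total out = 330.2 + 129.6 = 459.8 mol/min.

460 mol/min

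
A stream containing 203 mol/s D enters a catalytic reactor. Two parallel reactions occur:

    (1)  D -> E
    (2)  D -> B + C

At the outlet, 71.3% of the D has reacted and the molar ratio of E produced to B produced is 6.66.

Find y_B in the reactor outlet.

0.0852

Conversion of D: D consumed = 0.713 × 203 = 144.7 mol/s = 1ξ₁ + 1ξ₂.
Selectivity: 1ξ₁ / (1ξ₂) = 6.66 → ξ₁ = 6.66 ξ₂.
Substitute: (1·6.66 + 1) ξ₂ = 144.7 → ξ₂ = 18.9 mol/s, ξ₁ = 125.8 mol/s.
Outlet amounts (n = n₀ + Σ ν·ξ):
  D: 203 − 1(125.8) − 1(18.9) = 58.26
  E: 0 + 1(125.8) = 125.8
  B: 0 + 1(18.9) = 18.9
  C: 0 + 1(18.9) = 18.9
Total out = 221.9 mol/s; y_B = 18.9 / 221.9 = 0.08515.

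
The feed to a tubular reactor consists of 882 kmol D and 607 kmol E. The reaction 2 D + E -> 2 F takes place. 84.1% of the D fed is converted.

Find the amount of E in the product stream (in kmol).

236 kmol

D reacted = 0.841 × 882 = 741.8 kmol; ν_D = −2, so ξ = 741.8/2 = 370.9 kmol.
Outlet amounts (n = n₀ + ν ξ):
  D: 882 − 2(370.9) = 140.2
  E: 607 − 1(370.9) = 236.1
  F: 0 + 2(370.9) = 741.8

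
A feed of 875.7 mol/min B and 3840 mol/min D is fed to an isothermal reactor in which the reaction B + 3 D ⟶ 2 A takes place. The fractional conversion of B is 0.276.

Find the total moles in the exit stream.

B reacted = 0.276 × 875.7 = 241.7 mol/min; ν_B = −1, so ξ = 241.7/1 = 241.7 mol/min.
Outlet amounts (n = n₀ + ν ξ):
  B: 875.7 − 1(241.7) = 634
  D: 3840 − 3(241.7) = 3115
  A: 0 + 2(241.7) = 483.4
Total out = 634 + 3115 + 483.4 = 4232 mol/min.

4230 mol/min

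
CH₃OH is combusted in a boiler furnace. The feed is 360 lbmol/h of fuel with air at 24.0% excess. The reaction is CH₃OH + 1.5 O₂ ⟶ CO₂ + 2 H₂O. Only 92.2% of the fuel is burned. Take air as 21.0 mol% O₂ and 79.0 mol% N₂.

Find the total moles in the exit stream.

Stoichiometric O₂ = 1.5 × 360 = 540 lbmol/h; O₂ fed = 540 × 1.240 = 669.6 lbmol/h.
N₂ fed = 669.6 × 79/21 = 2519 lbmol/h.
Fuel reacted = 0.922 × 360 → ξ = 331.9 lbmol/h.
Outlet (n = n₀ + ν ξ):
  CH₃OH: 360 − 1(331.9) = 28.08
  O₂: 669.6 − 1.5(331.9) = 171.7
  N₂: 2519 (inert)
  CO₂: 0 + 1(331.9) = 331.9
  H₂O: 0 + 2(331.9) = 663.8
Total out = 28.08 + 171.7 + 2519 + 331.9 + 663.8 = 3715 lbmol/h.

3710 lbmol/h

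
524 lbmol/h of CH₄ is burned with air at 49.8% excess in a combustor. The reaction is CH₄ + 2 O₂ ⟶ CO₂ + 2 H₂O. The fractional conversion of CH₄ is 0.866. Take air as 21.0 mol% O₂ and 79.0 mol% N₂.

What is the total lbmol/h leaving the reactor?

Stoichiometric O₂ = 2 × 524 = 1048 lbmol/h; O₂ fed = 1048 × 1.498 = 1570 lbmol/h.
N₂ fed = 1570 × 79/21 = 5906 lbmol/h.
Fuel reacted = 0.866 × 524 → ξ = 453.8 lbmol/h.
Outlet (n = n₀ + ν ξ):
  CH₄: 524 − 1(453.8) = 70.22
  O₂: 1570 − 2(453.8) = 662.3
  N₂: 5906 (inert)
  CO₂: 0 + 1(453.8) = 453.8
  H₂O: 0 + 2(453.8) = 907.6
Total out = 70.22 + 662.3 + 5906 + 453.8 + 907.6 = 8000 lbmol/h.

8000 lbmol/h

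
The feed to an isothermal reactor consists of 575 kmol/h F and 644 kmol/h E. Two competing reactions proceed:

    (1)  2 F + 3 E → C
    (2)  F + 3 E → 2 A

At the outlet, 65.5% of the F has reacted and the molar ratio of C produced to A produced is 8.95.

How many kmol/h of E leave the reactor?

Conversion of F: F consumed = 0.655 × 575 = 376.6 kmol/h = 2ξ₁ + 1ξ₂.
Selectivity: 1ξ₁ / (2ξ₂) = 8.95 → ξ₁ = 17.9 ξ₂.
Substitute: (2·17.9 + 1) ξ₂ = 376.6 → ξ₂ = 10.23 kmol/h, ξ₁ = 183.2 kmol/h.
Outlet amounts (n = n₀ + Σ ν·ξ):
  F: 575 − 2(183.2) − 1(10.23) = 198.4
  E: 644 − 3(183.2) − 3(10.23) = 63.71
  C: 0 + 1(183.2) = 183.2
  A: 0 + 2(10.23) = 20.47

63.7 kmol/h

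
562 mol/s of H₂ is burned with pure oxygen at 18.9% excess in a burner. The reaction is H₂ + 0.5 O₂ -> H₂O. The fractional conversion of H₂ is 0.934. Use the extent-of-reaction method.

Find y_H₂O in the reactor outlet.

Stoichiometric O₂ = 0.5 × 562 = 281 mol/s; O₂ fed = 281 × 1.189 = 334.1 mol/s.
Fuel reacted = 0.934 × 562 → ξ = 524.9 mol/s.
Outlet (n = n₀ + ν ξ):
  H₂: 562 − 1(524.9) = 37.09
  O₂: 334.1 − 0.5(524.9) = 71.66
  H₂O: 0 + 1(524.9) = 524.9
Total out = 633.7 mol/s; y_H₂O = 524.9 / 633.7 = 0.8284.

0.828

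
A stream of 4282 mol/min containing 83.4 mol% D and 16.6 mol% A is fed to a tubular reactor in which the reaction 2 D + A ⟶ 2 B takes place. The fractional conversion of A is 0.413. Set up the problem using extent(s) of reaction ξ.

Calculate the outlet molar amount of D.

A reacted = 0.413 × 710.8 = 293.6 mol/min; ν_A = −1, so ξ = 293.6/1 = 293.6 mol/min.
Outlet amounts (n = n₀ + ν ξ):
  D: 3571 − 2(293.6) = 2984
  A: 710.8 − 1(293.6) = 417.2
  B: 0 + 2(293.6) = 587.1

2980 mol/min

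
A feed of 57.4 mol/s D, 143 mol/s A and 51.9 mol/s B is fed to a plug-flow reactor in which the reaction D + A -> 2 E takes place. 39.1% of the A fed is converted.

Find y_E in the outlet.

0.443

A reacted = 0.391 × 143 = 55.91 mol/s; ν_A = −1, so ξ = 55.91/1 = 55.91 mol/s.
Outlet amounts (n = n₀ + ν ξ):
  D: 57.4 − 1(55.91) = 1.487
  A: 143 − 1(55.91) = 87.09
  E: 0 + 2(55.91) = 111.8
  B: 51.9 (inert)
Total out = 252.3 mol/s; y_E = 111.8 / 252.3 = 0.4432.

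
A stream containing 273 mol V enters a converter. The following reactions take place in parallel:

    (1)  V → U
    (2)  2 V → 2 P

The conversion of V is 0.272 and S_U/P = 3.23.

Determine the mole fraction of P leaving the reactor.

0.0643

Conversion of V: V consumed = 0.272 × 273 = 74.26 mol = 1ξ₁ + 2ξ₂.
Selectivity: 1ξ₁ / (2ξ₂) = 3.23 → ξ₁ = 6.46 ξ₂.
Substitute: (1·6.46 + 2) ξ₂ = 74.26 → ξ₂ = 8.777 mol, ξ₁ = 56.7 mol.
Outlet amounts (n = n₀ + Σ ν·ξ):
  V: 273 − 1(56.7) − 2(8.777) = 198.7
  U: 0 + 1(56.7) = 56.7
  P: 0 + 2(8.777) = 17.55
Total out = 273 mol; y_P = 17.55 / 273 = 0.0643.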